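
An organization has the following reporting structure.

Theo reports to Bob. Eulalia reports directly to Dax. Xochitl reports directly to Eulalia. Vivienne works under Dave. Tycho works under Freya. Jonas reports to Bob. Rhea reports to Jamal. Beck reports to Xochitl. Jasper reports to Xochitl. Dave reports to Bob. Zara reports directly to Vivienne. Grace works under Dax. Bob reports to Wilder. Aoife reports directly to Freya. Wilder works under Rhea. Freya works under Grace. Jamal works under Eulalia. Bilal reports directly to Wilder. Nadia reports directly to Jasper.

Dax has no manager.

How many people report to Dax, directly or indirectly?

Dax directly manages Eulalia, Grace. Under Eulalia: Jamal, Rhea, Wilder, Bilal, Bob, Theo, Jonas, Dave, Vivienne, Zara, Xochitl, Jasper, Nadia, Beck (14). Under Grace: Freya, Tycho, Aoife (3). So Dax's organization is 2 direct reports plus everyone under them: 15 + 4 = 19.

19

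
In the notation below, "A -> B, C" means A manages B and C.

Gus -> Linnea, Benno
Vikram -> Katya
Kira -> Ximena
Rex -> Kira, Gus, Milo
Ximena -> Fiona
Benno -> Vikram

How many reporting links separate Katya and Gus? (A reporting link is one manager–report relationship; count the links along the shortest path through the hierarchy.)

3

Katya is in Gus's organization: the chain from Katya up to Gus is Katya → Vikram → Benno → Gus, which is 3 links.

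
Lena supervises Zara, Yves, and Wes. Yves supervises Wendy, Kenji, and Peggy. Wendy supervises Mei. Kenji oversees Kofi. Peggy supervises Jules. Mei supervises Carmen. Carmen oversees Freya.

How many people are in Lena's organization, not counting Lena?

11

Lena directly manages Zara, Yves, Wes. Zara has no reports. Under Yves: Peggy, Jules, Kenji, Kofi, Wendy, Mei, Carmen, Freya (8). Wes has no reports. So Lena's organization is 3 direct reports plus everyone under them: 1 + 9 + 1 = 11.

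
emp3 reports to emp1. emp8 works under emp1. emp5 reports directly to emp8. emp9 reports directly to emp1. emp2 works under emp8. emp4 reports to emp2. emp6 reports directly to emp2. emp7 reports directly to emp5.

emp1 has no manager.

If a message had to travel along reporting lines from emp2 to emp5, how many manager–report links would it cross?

2

emp2 is 1 level below emp8, and emp5 is 1 level below emp8 (their lowest common manager). The shortest path runs up from emp2 to emp8 and back down to emp5: 1 + 1 = 2 links.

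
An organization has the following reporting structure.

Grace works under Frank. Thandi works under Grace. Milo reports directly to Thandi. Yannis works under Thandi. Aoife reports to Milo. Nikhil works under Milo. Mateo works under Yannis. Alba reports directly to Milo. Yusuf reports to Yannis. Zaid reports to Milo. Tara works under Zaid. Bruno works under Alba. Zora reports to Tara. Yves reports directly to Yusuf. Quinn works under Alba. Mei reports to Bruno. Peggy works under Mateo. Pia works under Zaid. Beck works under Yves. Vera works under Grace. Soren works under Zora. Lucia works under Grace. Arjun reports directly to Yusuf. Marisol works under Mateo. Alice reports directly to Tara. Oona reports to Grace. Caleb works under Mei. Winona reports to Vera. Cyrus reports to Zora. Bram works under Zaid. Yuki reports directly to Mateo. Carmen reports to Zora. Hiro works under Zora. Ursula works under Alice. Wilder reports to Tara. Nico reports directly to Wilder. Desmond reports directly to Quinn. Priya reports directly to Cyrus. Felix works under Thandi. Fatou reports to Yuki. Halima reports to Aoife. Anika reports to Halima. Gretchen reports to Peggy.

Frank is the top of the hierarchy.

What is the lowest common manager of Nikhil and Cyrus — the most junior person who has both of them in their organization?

Milo

Nikhil's chain of managers is Milo, Thandi, Grace, Frank. Cyrus's chain of managers is Zora, Tara, Zaid, Milo, Thandi, Grace, Frank. The first manager that appears in both chains is Milo.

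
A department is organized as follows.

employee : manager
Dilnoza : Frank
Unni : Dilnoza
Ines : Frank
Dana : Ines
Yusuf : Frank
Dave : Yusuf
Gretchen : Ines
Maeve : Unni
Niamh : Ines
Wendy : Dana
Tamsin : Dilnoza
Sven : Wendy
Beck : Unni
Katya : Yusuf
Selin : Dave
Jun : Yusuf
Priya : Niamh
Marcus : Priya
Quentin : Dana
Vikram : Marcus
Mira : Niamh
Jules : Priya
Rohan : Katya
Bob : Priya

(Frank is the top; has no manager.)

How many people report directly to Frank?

3

Frank directly manages Dilnoza, Ines, Yusuf. That is 3 direct reports.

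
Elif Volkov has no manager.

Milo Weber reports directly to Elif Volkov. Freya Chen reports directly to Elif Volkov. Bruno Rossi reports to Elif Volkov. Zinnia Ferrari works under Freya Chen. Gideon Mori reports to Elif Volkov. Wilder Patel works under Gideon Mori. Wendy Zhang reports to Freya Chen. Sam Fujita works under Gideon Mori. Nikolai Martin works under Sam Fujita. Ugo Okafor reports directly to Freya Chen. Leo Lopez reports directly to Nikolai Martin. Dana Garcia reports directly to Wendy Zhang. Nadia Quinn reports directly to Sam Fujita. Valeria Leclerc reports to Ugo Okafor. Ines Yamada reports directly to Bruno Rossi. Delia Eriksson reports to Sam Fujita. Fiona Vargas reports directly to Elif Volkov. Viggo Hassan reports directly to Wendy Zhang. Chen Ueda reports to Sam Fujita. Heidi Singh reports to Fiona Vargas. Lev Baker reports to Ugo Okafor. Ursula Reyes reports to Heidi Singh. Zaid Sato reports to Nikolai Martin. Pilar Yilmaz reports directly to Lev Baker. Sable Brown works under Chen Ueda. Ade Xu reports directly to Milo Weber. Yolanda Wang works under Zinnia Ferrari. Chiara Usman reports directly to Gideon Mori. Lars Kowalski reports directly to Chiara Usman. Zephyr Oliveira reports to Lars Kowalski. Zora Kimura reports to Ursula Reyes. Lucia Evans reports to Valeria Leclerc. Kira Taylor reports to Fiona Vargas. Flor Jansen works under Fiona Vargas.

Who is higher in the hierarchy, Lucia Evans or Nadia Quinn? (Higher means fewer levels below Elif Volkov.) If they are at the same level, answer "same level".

Nadia Quinn

Lucia Evans is 4 levels below Elif Volkov; Nadia Quinn is 3. Nadia Quinn is higher.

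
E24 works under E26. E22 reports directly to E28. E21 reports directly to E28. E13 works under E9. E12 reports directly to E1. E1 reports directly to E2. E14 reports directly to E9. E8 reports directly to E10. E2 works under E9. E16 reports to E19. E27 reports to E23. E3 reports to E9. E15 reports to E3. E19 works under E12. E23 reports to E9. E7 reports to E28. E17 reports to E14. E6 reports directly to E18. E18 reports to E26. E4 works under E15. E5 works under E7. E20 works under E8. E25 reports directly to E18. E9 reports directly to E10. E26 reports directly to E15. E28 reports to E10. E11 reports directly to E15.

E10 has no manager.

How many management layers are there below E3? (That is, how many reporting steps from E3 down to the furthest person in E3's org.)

4

The longest chain under E3 runs E3 → E15 → E26 → E18 → E6, which is 4 levels below E3.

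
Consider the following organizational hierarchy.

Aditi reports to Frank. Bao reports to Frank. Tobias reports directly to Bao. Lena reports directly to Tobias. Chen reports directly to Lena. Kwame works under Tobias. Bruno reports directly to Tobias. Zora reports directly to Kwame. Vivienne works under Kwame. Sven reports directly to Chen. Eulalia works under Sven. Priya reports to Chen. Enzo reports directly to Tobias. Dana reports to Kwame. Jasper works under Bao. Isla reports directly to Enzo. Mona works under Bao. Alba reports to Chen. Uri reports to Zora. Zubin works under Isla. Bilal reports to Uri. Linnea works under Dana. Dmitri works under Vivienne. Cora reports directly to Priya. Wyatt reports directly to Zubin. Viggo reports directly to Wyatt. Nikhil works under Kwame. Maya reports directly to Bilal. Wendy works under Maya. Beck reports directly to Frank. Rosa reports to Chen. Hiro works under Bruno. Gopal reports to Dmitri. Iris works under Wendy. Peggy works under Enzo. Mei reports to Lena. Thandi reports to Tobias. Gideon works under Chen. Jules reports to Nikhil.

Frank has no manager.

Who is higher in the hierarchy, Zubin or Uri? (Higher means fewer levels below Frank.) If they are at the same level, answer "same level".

same level

Both Zubin and Uri are 5 levels below Frank.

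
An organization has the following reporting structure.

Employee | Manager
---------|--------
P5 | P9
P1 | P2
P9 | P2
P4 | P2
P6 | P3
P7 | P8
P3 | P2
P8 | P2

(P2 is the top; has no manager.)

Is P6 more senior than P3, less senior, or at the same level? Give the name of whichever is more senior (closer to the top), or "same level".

P6 is 2 levels below P2; P3 is 1. P3 is higher.

P3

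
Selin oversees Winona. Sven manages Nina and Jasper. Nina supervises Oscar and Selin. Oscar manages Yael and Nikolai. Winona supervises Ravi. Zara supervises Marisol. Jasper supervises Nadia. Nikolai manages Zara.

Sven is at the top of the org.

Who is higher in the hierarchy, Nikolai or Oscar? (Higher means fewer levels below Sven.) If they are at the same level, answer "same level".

Oscar

Nikolai is 3 levels below Sven; Oscar is 2. Oscar is higher.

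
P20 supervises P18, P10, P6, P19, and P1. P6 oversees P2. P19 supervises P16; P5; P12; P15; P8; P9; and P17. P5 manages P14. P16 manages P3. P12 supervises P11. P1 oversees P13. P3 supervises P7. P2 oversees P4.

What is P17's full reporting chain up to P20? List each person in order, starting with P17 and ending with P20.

P17 -> P19 -> P20

P17 reports to P19. P19 reports to P20. P20 is at the top.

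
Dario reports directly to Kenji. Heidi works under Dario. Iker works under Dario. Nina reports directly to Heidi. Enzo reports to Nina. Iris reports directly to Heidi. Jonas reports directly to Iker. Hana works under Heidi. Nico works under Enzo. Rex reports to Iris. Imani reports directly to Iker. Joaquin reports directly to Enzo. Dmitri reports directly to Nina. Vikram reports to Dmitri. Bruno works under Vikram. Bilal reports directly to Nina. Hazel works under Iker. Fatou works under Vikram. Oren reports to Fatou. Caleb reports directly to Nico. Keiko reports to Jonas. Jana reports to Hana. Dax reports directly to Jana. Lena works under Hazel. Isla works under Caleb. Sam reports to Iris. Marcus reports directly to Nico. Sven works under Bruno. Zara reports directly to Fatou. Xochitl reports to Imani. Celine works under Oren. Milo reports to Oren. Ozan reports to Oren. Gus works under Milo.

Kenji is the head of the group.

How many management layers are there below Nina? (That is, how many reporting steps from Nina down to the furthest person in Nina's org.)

The longest chain under Nina runs Nina → Dmitri → Vikram → Fatou → Oren → Milo → Gus, which is 6 levels below Nina.

6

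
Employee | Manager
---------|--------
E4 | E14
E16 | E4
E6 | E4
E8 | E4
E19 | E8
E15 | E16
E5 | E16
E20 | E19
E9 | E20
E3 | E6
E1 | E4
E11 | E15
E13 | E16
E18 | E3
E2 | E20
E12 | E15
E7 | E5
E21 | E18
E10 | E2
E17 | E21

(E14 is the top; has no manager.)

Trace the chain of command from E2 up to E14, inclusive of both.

E2 -> E20 -> E19 -> E8 -> E4 -> E14

E2 reports to E20. E20 reports to E19. E19 reports to E8. E8 reports to E4. E4 reports to E14. E14 is at the top.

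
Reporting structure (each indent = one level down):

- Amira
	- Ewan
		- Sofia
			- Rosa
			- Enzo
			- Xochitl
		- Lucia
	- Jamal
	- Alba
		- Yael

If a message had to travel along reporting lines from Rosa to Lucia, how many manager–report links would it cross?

Rosa is 2 levels below Ewan, and Lucia is 1 level below Ewan (their lowest common manager). The shortest path runs up from Rosa to Ewan and back down to Lucia: 2 + 1 = 3 links.

3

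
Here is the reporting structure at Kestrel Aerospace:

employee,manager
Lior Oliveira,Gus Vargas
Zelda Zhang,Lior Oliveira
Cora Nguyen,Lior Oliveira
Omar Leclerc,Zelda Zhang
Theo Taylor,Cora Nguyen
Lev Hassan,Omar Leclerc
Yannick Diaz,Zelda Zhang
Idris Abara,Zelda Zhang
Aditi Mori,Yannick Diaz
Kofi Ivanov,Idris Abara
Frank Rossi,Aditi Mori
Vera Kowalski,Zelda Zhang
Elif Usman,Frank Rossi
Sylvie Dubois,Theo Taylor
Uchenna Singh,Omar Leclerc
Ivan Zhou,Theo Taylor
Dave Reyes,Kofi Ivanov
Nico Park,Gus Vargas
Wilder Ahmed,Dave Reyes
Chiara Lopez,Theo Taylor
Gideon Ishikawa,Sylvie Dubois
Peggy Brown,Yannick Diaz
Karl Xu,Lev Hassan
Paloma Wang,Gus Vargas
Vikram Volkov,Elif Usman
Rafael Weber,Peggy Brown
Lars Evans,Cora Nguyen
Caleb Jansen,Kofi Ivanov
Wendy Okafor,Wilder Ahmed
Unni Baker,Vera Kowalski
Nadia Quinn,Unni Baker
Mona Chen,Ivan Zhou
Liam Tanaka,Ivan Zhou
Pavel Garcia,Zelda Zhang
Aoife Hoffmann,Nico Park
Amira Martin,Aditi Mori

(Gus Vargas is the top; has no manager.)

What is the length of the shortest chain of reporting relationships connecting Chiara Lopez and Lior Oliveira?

3

Chiara Lopez is in Lior Oliveira's organization: the chain from Chiara Lopez up to Lior Oliveira is Chiara Lopez → Theo Taylor → Cora Nguyen → Lior Oliveira, which is 3 links.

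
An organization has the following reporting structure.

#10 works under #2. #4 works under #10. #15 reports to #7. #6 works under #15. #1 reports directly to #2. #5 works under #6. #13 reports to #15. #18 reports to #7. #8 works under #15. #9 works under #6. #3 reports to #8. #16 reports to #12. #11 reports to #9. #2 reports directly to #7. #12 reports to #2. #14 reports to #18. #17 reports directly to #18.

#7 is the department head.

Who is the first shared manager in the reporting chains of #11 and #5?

#11's chain of managers is #9, #6, #15, #7. #5's chain of managers is #6, #15, #7. The first manager that appears in both chains is #6.

#6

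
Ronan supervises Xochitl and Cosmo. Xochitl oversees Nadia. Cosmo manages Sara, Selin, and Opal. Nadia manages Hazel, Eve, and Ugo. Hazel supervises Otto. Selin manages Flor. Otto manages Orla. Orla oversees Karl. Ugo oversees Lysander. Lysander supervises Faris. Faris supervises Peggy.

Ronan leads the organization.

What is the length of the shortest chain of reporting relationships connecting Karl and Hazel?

3

Karl is in Hazel's organization: the chain from Karl up to Hazel is Karl → Orla → Otto → Hazel, which is 3 links.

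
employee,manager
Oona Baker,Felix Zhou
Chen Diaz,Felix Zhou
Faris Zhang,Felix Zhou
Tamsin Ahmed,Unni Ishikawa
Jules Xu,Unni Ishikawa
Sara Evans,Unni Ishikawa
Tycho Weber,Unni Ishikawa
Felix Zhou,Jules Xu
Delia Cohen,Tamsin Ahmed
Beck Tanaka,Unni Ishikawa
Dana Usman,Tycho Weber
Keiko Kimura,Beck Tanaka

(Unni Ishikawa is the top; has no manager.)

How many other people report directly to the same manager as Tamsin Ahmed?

Tamsin Ahmed reports to Unni Ishikawa. Unni Ishikawa's other direct reports are Jules Xu, Tycho Weber, Sara Evans, Beck Tanaka — 4 peers.

4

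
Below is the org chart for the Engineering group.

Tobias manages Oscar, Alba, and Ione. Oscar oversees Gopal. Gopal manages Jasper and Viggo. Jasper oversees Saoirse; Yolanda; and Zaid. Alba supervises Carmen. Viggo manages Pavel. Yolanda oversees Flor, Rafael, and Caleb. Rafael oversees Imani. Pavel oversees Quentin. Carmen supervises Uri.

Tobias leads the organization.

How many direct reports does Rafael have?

Rafael directly manages Imani. That is 1 direct report.

1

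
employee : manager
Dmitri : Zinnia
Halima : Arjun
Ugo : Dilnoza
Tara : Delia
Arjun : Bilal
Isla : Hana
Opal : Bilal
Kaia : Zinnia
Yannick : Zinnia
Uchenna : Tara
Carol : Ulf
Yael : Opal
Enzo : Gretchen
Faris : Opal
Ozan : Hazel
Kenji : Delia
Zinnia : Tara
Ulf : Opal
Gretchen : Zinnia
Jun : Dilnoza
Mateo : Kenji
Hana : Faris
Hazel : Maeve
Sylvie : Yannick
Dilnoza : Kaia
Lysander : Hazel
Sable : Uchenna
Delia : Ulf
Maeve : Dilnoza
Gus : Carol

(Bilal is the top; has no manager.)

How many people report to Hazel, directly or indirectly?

Hazel directly manages Ozan, Lysander. Ozan has no reports. Lysander has no reports. So Hazel's organization is 2 direct reports plus everyone under them: 1 + 1 = 2.

2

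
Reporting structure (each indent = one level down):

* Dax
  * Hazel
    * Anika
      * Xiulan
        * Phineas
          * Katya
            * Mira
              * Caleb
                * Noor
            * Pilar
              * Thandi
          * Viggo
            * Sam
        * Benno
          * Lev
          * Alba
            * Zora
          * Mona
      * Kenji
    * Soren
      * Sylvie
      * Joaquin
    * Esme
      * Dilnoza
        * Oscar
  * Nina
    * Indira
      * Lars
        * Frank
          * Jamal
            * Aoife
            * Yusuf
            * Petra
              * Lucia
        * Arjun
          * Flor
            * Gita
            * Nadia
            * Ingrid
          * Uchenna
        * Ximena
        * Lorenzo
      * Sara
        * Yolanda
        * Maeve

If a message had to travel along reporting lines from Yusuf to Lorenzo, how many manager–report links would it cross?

4

Yusuf is 3 levels below Lars, and Lorenzo is 1 level below Lars (their lowest common manager). The shortest path runs up from Yusuf to Lars and back down to Lorenzo: 3 + 1 = 4 links.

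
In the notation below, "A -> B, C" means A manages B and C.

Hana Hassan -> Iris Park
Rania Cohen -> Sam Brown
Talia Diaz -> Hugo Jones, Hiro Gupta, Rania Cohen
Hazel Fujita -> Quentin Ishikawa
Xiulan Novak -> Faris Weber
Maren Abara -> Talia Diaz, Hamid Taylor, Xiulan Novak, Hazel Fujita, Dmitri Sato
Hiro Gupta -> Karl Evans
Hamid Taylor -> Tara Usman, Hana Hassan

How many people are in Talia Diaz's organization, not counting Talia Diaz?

5

Talia Diaz directly manages Hugo Jones, Hiro Gupta, Rania Cohen. Hugo Jones has no reports. Under Hiro Gupta: Karl Evans (1). Under Rania Cohen: Sam Brown (1). So Talia Diaz's organization is 3 direct reports plus everyone under them: 1 + 2 + 2 = 5.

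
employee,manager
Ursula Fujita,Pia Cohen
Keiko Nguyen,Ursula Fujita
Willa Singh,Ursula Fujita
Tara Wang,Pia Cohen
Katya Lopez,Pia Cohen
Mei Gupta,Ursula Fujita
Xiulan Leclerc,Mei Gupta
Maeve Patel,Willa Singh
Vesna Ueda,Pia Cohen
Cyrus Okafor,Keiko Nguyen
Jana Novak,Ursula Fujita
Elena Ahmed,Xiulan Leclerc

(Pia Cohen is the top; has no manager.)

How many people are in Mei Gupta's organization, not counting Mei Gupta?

Mei Gupta directly manages Xiulan Leclerc. Under Xiulan Leclerc: Elena Ahmed (1). That's 2 in total.

2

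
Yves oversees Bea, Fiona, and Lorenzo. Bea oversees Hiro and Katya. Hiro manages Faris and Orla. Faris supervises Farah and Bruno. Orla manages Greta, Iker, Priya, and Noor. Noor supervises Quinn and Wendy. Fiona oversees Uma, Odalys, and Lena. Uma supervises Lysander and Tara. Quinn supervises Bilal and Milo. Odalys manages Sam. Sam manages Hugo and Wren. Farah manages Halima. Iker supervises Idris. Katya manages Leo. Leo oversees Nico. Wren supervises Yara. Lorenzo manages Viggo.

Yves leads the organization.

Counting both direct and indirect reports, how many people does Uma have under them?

Uma directly manages Lysander, Tara. Lysander has no reports. Tara has no reports. So Uma's organization is 2 direct reports plus everyone under them: 1 + 1 = 2.

2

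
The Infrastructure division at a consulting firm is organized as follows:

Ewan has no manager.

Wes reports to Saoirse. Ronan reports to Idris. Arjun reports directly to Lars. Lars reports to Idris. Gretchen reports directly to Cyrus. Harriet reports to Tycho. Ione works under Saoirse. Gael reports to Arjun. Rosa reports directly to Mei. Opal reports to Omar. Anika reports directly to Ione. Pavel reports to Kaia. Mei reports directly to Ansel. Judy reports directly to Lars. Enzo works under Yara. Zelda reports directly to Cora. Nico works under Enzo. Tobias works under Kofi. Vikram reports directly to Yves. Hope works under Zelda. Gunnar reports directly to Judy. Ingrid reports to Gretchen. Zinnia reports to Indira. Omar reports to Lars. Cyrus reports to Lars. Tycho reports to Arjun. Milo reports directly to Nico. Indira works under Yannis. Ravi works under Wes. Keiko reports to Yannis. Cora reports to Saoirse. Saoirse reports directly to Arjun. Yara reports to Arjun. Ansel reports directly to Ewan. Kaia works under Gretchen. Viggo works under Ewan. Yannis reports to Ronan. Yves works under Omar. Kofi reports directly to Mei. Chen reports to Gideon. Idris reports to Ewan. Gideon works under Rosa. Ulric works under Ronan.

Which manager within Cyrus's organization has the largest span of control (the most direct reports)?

Direct-report counts within Cyrus's organization: Cyrus has 1; Gretchen has 2; Kaia has 1. The largest is 2, held by Gretchen.

Gretchen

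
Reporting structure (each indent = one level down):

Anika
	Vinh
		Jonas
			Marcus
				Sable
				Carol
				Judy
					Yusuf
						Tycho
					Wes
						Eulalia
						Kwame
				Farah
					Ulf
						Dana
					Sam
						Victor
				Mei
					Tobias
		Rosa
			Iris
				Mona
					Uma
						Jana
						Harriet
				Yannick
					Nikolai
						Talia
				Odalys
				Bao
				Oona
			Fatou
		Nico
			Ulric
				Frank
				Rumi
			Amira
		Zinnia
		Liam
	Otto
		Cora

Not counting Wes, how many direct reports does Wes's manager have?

Wes reports to Judy. Judy's other direct reports are Yusuf — 1 peer.

1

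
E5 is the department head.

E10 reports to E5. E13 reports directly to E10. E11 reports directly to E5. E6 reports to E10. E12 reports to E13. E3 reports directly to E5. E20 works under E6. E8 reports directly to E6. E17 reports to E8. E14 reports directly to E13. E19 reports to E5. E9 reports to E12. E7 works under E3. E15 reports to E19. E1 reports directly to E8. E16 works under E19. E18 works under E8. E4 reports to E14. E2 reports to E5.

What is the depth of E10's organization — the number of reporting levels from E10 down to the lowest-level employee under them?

The longest chain under E10 runs E10 → E6 → E8 → E18, which is 3 levels below E10.

3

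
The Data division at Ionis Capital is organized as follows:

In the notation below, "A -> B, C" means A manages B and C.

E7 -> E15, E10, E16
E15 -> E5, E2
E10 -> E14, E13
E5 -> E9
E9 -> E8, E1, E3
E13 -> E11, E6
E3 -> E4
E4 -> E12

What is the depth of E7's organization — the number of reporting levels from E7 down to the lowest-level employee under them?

6

The longest chain under E7 runs E7 → E15 → E5 → E9 → E3 → E4 → E12, which is 6 levels below E7.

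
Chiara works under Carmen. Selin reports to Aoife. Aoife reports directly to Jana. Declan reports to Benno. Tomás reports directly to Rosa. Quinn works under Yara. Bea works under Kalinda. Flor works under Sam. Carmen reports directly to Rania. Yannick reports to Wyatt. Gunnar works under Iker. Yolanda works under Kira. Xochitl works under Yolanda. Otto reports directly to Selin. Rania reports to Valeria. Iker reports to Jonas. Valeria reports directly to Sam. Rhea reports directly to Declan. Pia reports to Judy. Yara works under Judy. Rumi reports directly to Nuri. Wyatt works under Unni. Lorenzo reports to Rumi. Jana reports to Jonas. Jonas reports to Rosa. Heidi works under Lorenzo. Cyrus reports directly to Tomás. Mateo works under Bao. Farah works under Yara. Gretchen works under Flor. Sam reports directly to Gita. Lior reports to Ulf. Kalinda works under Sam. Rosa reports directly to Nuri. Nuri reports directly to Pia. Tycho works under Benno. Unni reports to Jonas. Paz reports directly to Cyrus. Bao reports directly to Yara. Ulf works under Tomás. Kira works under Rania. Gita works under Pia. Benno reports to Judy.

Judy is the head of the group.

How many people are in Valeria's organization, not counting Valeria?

Valeria directly manages Rania. Under Rania: Kira, Yolanda, Xochitl, Carmen, Chiara (5). That's 6 in total.

6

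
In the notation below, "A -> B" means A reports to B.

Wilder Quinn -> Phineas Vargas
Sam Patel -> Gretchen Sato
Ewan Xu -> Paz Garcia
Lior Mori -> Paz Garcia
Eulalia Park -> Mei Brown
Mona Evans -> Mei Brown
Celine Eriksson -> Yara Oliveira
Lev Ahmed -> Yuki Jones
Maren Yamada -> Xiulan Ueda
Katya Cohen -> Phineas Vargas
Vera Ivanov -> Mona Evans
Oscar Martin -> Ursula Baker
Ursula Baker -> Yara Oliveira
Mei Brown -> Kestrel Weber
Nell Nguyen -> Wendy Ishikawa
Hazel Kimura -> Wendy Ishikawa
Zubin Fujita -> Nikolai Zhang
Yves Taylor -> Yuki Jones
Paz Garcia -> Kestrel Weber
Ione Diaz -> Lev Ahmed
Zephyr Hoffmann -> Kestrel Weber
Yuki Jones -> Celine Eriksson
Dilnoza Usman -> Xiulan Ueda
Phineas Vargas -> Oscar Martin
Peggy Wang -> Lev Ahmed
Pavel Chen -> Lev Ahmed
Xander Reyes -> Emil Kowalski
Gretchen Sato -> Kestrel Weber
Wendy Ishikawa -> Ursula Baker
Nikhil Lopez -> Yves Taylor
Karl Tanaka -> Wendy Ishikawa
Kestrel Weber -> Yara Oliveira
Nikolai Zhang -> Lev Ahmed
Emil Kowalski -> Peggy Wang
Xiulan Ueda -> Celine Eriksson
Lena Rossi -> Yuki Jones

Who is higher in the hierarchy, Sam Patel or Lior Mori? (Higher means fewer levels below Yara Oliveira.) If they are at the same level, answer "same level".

Both Sam Patel and Lior Mori are 3 levels below Yara Oliveira.

same level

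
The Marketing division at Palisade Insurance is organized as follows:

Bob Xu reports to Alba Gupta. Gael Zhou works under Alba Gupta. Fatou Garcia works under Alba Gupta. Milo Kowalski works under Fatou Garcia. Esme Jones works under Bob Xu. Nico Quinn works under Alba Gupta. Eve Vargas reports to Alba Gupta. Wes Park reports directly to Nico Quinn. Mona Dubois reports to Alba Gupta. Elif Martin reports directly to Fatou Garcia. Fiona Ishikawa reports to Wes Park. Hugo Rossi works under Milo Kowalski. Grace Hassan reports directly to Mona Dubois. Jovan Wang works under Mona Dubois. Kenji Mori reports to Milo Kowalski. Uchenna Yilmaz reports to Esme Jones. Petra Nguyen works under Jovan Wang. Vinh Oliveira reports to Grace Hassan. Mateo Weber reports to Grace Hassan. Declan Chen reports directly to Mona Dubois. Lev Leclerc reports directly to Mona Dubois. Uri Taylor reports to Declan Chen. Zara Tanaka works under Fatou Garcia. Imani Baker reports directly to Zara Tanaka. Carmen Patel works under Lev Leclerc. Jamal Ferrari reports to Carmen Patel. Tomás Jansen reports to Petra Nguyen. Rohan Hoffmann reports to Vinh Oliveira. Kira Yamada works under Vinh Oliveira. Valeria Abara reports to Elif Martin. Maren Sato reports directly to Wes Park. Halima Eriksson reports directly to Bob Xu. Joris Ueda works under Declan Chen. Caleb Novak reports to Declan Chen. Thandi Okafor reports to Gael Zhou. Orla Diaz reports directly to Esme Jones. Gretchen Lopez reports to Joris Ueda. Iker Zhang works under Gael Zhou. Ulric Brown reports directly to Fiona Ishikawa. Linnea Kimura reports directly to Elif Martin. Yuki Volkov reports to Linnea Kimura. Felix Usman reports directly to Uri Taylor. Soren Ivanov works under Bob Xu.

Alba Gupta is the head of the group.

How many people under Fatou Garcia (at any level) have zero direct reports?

5

The people in Fatou Garcia's organization with no one reporting to them are Imani Baker, Yuki Volkov, Valeria Abara, Kenji Mori, Hugo Rossi. That is 5.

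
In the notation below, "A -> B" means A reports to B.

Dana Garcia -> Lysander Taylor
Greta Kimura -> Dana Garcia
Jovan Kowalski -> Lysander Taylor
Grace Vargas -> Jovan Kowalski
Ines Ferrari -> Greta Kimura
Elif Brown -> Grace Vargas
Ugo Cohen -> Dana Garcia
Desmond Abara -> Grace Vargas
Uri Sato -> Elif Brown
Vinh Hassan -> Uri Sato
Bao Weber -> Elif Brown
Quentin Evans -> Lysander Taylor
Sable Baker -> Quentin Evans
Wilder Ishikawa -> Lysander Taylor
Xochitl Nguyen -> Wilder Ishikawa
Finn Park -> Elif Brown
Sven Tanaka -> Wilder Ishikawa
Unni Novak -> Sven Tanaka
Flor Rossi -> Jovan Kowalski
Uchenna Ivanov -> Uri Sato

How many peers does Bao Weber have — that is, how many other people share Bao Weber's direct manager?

Bao Weber reports to Elif Brown. Elif Brown's other direct reports are Uri Sato, Finn Park — 2 peers.

2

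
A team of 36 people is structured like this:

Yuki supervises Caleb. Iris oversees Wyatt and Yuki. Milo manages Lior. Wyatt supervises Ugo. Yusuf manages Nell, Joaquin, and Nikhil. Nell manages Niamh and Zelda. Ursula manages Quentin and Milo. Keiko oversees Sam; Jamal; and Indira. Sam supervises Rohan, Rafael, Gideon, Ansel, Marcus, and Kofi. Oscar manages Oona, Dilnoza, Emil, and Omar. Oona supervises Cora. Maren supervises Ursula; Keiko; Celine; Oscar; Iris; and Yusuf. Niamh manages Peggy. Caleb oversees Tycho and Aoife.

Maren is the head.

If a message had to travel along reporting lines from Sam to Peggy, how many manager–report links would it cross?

Sam is 2 levels below Maren, and Peggy is 4 levels below Maren (their lowest common manager). The shortest path runs up from Sam to Maren and back down to Peggy: 2 + 4 = 6 links.

6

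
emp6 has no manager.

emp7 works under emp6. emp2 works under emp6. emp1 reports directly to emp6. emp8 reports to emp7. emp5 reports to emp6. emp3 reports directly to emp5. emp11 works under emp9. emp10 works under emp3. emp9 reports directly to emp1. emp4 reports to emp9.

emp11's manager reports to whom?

emp11 reports to emp9, and emp9 reports to emp1. So emp11's skip-level manager is emp1.

emp1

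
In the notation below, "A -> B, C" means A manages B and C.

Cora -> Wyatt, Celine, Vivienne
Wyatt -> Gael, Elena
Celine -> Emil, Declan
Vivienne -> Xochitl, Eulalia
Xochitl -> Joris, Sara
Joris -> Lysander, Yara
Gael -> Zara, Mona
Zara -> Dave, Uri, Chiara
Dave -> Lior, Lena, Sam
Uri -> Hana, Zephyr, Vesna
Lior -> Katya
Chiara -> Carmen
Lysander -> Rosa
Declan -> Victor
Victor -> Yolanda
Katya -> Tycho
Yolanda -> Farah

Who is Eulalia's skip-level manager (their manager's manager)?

Cora

Eulalia reports to Vivienne, and Vivienne reports to Cora. So Eulalia's skip-level manager is Cora.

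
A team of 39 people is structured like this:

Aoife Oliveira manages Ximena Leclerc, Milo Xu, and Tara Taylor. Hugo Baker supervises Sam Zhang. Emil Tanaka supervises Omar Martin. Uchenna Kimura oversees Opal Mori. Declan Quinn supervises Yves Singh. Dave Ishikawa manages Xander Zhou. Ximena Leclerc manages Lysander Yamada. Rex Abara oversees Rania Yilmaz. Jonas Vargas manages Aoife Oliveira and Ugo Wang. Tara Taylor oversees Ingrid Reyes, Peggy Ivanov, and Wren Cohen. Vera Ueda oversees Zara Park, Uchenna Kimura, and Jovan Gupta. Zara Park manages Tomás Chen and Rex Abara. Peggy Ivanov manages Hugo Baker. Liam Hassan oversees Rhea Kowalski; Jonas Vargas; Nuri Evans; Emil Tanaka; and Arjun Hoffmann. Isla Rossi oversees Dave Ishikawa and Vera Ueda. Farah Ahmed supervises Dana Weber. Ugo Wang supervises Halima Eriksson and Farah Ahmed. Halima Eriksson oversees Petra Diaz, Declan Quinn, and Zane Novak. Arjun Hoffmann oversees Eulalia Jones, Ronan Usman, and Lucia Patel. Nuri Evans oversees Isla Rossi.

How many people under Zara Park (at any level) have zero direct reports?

The people in Zara Park's organization with no one reporting to them are Rania Yilmaz, Tomás Chen. That is 2.

2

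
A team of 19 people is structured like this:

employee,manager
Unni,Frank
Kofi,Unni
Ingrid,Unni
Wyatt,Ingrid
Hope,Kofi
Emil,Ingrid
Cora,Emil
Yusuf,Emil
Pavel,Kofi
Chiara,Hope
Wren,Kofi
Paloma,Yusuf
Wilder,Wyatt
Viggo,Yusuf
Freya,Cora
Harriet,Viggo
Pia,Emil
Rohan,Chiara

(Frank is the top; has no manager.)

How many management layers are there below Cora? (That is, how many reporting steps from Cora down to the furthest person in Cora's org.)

The longest chain under Cora runs Cora → Freya, which is 1 level below Cora.

1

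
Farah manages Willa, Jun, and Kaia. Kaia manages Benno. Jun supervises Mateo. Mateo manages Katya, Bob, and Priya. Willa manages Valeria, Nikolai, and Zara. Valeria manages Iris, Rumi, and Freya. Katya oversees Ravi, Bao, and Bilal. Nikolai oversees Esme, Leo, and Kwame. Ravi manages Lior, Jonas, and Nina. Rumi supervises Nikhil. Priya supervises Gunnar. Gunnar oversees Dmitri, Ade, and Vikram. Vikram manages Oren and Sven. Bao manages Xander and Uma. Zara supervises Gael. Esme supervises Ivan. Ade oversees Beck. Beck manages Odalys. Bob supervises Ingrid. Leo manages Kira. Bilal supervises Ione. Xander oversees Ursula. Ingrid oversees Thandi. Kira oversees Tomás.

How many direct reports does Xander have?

1

Xander directly manages Ursula. That is 1 direct report.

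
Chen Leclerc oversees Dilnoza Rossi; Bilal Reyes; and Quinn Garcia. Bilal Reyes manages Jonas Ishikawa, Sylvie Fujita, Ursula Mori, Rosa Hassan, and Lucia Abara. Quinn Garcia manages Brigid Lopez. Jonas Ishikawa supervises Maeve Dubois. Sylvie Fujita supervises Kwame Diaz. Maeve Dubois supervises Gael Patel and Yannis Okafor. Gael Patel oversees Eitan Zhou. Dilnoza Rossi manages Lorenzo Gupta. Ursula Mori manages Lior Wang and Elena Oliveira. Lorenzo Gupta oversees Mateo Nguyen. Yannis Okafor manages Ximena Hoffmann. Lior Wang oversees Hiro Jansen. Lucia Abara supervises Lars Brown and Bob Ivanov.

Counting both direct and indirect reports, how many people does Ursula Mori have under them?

Ursula Mori directly manages Lior Wang, Elena Oliveira. Under Lior Wang: Hiro Jansen (1). Elena Oliveira has no reports. So Ursula Mori's organization is 2 direct reports plus everyone under them: 2 + 1 = 3.

3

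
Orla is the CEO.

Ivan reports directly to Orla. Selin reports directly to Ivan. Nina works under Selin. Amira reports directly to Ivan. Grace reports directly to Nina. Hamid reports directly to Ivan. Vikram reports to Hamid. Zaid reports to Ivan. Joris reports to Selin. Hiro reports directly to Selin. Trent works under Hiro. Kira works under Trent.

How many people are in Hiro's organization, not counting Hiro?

2

Hiro directly manages Trent. Under Trent: Kira (1). That's 2 in total.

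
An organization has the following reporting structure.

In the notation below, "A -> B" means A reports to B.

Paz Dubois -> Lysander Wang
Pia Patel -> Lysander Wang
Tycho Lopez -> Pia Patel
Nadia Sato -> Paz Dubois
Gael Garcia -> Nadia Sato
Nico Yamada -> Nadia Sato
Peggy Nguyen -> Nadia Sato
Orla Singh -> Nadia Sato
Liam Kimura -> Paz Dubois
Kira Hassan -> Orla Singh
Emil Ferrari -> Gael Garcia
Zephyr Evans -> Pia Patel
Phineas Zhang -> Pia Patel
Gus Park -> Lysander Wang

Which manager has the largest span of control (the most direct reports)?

Direct-report counts: Lysander Wang has 3; Pia Patel has 3; Paz Dubois has 2; Nadia Sato has 4; Orla Singh has 1; Gael Garcia has 1. The largest is 4, held by Nadia Sato.

Nadia Sato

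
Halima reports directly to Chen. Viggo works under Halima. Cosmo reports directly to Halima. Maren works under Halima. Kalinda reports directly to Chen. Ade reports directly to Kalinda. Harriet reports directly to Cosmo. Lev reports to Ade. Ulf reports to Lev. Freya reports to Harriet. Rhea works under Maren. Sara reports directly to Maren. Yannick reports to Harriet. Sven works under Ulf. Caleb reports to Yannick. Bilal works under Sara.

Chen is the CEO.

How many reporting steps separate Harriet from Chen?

3

Chain from Harriet up to Chen: Harriet → Cosmo → Halima → Chen. That is 3 steps up, so Harriet is 3 levels below Chen.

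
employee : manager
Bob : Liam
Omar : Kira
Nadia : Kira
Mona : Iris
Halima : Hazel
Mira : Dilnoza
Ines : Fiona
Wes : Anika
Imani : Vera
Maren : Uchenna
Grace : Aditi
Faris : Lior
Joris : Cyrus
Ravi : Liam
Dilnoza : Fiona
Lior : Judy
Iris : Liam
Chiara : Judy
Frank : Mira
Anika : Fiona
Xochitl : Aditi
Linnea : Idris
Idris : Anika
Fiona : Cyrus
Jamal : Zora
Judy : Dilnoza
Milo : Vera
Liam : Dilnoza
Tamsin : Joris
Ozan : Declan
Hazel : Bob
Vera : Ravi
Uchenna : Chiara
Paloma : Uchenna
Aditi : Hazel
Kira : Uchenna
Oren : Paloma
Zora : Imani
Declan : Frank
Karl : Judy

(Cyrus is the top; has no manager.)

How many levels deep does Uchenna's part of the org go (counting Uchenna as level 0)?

The longest chain under Uchenna runs Uchenna → Kira → Nadia, which is 2 levels below Uchenna.

2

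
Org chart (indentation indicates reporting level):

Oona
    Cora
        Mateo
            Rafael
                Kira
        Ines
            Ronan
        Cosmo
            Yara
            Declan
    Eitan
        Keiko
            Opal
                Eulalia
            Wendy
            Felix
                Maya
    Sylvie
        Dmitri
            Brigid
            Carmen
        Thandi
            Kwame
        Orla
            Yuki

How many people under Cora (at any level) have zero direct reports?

4

The people in Cora's organization with no one reporting to them are Declan, Yara, Ronan, Kira. That is 4.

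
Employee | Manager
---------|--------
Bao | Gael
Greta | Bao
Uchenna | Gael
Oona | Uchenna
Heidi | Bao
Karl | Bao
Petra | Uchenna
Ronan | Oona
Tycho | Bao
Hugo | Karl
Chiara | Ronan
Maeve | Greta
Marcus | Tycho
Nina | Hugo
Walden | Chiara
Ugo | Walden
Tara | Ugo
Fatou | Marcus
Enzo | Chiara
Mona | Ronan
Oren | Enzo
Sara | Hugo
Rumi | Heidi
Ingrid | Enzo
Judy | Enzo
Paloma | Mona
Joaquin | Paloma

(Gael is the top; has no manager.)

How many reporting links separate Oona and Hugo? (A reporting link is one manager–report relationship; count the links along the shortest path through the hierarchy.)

5

Oona is 2 levels below Gael, and Hugo is 3 levels below Gael (their lowest common manager). The shortest path runs up from Oona to Gael and back down to Hugo: 2 + 3 = 5 links.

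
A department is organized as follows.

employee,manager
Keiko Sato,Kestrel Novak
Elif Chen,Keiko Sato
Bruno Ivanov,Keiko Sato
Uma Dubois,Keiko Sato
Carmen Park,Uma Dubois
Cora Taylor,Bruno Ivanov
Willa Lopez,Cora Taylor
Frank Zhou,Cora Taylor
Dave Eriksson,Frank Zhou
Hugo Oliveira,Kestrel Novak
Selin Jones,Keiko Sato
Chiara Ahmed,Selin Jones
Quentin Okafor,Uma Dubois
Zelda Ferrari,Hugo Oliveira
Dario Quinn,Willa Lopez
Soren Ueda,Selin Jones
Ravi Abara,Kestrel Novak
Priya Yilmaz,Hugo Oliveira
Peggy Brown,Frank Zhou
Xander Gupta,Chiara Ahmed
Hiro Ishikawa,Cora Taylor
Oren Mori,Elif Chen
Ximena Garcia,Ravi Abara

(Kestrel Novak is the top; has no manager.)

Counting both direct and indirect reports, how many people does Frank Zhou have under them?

Frank Zhou directly manages Dave Eriksson, Peggy Brown. Dave Eriksson has no reports. Peggy Brown has no reports. So Frank Zhou's organization is 2 direct reports plus everyone under them: 1 + 1 = 2.

2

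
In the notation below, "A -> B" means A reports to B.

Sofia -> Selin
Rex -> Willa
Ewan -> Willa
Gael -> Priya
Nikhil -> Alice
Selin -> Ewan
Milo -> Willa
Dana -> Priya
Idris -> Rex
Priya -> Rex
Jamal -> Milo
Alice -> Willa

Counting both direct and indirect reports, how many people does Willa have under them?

12

Willa directly manages Ewan, Milo, Rex, Alice. Under Ewan: Selin, Sofia (2). Under Milo: Jamal (1). Under Rex: Idris, Priya, Gael, Dana (4). Under Alice: Nikhil (1). So Willa's organization is 4 direct reports plus everyone under them: 3 + 2 + 5 + 2 = 12.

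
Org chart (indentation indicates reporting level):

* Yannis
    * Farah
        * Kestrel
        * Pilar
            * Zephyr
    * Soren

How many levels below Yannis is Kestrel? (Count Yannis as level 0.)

Chain from Kestrel up to Yannis: Kestrel → Farah → Yannis. That is 2 steps up, so Kestrel is 2 levels below Yannis.

2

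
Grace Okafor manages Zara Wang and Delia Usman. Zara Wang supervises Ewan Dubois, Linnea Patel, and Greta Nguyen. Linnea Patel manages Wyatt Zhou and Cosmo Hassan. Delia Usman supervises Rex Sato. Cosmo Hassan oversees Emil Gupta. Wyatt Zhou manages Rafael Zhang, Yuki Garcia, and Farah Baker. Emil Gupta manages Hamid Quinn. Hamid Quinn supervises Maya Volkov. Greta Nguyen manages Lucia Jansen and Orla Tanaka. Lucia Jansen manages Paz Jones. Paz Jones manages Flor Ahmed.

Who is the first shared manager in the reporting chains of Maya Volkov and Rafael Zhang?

Maya Volkov's chain of managers is Hamid Quinn, Emil Gupta, Cosmo Hassan, Linnea Patel, Zara Wang, Grace Okafor. Rafael Zhang's chain of managers is Wyatt Zhou, Linnea Patel, Zara Wang, Grace Okafor. The first manager that appears in both chains is Linnea Patel.

Linnea Patel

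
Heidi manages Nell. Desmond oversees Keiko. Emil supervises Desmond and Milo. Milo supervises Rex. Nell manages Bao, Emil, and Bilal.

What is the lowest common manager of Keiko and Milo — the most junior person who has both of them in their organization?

Keiko's chain of managers is Desmond, Emil, Nell, Heidi. Milo's chain of managers is Emil, Nell, Heidi. The first manager that appears in both chains is Emil.

Emil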